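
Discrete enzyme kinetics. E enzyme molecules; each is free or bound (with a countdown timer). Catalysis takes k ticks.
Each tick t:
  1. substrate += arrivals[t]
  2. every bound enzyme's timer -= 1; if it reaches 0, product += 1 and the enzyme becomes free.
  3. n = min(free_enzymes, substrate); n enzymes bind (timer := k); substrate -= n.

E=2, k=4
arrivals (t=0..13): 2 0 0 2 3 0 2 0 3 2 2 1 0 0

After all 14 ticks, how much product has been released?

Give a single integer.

t=0: arr=2 -> substrate=0 bound=2 product=0
t=1: arr=0 -> substrate=0 bound=2 product=0
t=2: arr=0 -> substrate=0 bound=2 product=0
t=3: arr=2 -> substrate=2 bound=2 product=0
t=4: arr=3 -> substrate=3 bound=2 product=2
t=5: arr=0 -> substrate=3 bound=2 product=2
t=6: arr=2 -> substrate=5 bound=2 product=2
t=7: arr=0 -> substrate=5 bound=2 product=2
t=8: arr=3 -> substrate=6 bound=2 product=4
t=9: arr=2 -> substrate=8 bound=2 product=4
t=10: arr=2 -> substrate=10 bound=2 product=4
t=11: arr=1 -> substrate=11 bound=2 product=4
t=12: arr=0 -> substrate=9 bound=2 product=6
t=13: arr=0 -> substrate=9 bound=2 product=6

Answer: 6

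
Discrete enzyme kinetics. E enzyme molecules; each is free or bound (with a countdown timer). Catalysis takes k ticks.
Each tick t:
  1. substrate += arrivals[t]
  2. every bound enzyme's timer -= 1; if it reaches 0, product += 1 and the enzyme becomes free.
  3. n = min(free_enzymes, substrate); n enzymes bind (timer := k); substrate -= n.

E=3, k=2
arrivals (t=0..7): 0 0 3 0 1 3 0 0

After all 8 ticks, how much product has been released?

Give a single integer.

Answer: 6

Derivation:
t=0: arr=0 -> substrate=0 bound=0 product=0
t=1: arr=0 -> substrate=0 bound=0 product=0
t=2: arr=3 -> substrate=0 bound=3 product=0
t=3: arr=0 -> substrate=0 bound=3 product=0
t=4: arr=1 -> substrate=0 bound=1 product=3
t=5: arr=3 -> substrate=1 bound=3 product=3
t=6: arr=0 -> substrate=0 bound=3 product=4
t=7: arr=0 -> substrate=0 bound=1 product=6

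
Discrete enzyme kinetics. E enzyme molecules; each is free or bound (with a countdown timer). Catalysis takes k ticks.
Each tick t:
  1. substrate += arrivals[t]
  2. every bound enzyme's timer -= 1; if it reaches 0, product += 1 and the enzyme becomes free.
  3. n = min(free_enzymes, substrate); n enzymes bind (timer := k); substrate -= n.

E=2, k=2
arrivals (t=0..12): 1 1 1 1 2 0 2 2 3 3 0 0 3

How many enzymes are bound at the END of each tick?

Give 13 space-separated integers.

Answer: 1 2 2 2 2 2 2 2 2 2 2 2 2

Derivation:
t=0: arr=1 -> substrate=0 bound=1 product=0
t=1: arr=1 -> substrate=0 bound=2 product=0
t=2: arr=1 -> substrate=0 bound=2 product=1
t=3: arr=1 -> substrate=0 bound=2 product=2
t=4: arr=2 -> substrate=1 bound=2 product=3
t=5: arr=0 -> substrate=0 bound=2 product=4
t=6: arr=2 -> substrate=1 bound=2 product=5
t=7: arr=2 -> substrate=2 bound=2 product=6
t=8: arr=3 -> substrate=4 bound=2 product=7
t=9: arr=3 -> substrate=6 bound=2 product=8
t=10: arr=0 -> substrate=5 bound=2 product=9
t=11: arr=0 -> substrate=4 bound=2 product=10
t=12: arr=3 -> substrate=6 bound=2 product=11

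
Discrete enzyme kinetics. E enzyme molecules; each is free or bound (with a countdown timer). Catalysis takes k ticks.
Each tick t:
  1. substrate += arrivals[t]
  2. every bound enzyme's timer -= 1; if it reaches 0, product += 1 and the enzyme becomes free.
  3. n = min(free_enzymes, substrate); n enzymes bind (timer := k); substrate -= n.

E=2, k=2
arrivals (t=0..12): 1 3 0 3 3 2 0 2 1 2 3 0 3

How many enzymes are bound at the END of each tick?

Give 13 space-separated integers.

Answer: 1 2 2 2 2 2 2 2 2 2 2 2 2

Derivation:
t=0: arr=1 -> substrate=0 bound=1 product=0
t=1: arr=3 -> substrate=2 bound=2 product=0
t=2: arr=0 -> substrate=1 bound=2 product=1
t=3: arr=3 -> substrate=3 bound=2 product=2
t=4: arr=3 -> substrate=5 bound=2 product=3
t=5: arr=2 -> substrate=6 bound=2 product=4
t=6: arr=0 -> substrate=5 bound=2 product=5
t=7: arr=2 -> substrate=6 bound=2 product=6
t=8: arr=1 -> substrate=6 bound=2 product=7
t=9: arr=2 -> substrate=7 bound=2 product=8
t=10: arr=3 -> substrate=9 bound=2 product=9
t=11: arr=0 -> substrate=8 bound=2 product=10
t=12: arr=3 -> substrate=10 bound=2 product=11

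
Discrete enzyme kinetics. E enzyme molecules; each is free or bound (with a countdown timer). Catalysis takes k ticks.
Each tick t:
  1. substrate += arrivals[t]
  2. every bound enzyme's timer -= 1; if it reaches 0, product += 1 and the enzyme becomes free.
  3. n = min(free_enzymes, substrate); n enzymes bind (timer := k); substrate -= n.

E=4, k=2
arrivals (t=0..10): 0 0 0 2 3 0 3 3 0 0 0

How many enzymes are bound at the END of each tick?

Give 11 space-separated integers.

Answer: 0 0 0 2 4 3 4 4 3 2 0

Derivation:
t=0: arr=0 -> substrate=0 bound=0 product=0
t=1: arr=0 -> substrate=0 bound=0 product=0
t=2: arr=0 -> substrate=0 bound=0 product=0
t=3: arr=2 -> substrate=0 bound=2 product=0
t=4: arr=3 -> substrate=1 bound=4 product=0
t=5: arr=0 -> substrate=0 bound=3 product=2
t=6: arr=3 -> substrate=0 bound=4 product=4
t=7: arr=3 -> substrate=2 bound=4 product=5
t=8: arr=0 -> substrate=0 bound=3 product=8
t=9: arr=0 -> substrate=0 bound=2 product=9
t=10: arr=0 -> substrate=0 bound=0 product=11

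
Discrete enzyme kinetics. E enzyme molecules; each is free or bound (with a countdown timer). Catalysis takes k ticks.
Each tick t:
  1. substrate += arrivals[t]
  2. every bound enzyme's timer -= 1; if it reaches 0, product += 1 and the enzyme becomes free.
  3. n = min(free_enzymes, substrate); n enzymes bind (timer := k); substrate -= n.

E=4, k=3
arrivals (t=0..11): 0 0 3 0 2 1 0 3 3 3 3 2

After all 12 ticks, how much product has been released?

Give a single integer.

Answer: 10

Derivation:
t=0: arr=0 -> substrate=0 bound=0 product=0
t=1: arr=0 -> substrate=0 bound=0 product=0
t=2: arr=3 -> substrate=0 bound=3 product=0
t=3: arr=0 -> substrate=0 bound=3 product=0
t=4: arr=2 -> substrate=1 bound=4 product=0
t=5: arr=1 -> substrate=0 bound=3 product=3
t=6: arr=0 -> substrate=0 bound=3 product=3
t=7: arr=3 -> substrate=1 bound=4 product=4
t=8: arr=3 -> substrate=2 bound=4 product=6
t=9: arr=3 -> substrate=5 bound=4 product=6
t=10: arr=3 -> substrate=6 bound=4 product=8
t=11: arr=2 -> substrate=6 bound=4 product=10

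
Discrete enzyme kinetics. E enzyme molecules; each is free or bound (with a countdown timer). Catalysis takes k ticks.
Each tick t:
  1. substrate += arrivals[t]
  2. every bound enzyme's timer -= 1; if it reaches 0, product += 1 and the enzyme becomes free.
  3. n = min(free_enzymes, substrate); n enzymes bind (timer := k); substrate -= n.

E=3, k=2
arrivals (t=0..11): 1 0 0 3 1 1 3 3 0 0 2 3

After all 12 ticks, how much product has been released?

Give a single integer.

Answer: 12

Derivation:
t=0: arr=1 -> substrate=0 bound=1 product=0
t=1: arr=0 -> substrate=0 bound=1 product=0
t=2: arr=0 -> substrate=0 bound=0 product=1
t=3: arr=3 -> substrate=0 bound=3 product=1
t=4: arr=1 -> substrate=1 bound=3 product=1
t=5: arr=1 -> substrate=0 bound=2 product=4
t=6: arr=3 -> substrate=2 bound=3 product=4
t=7: arr=3 -> substrate=3 bound=3 product=6
t=8: arr=0 -> substrate=2 bound=3 product=7
t=9: arr=0 -> substrate=0 bound=3 product=9
t=10: arr=2 -> substrate=1 bound=3 product=10
t=11: arr=3 -> substrate=2 bound=3 product=12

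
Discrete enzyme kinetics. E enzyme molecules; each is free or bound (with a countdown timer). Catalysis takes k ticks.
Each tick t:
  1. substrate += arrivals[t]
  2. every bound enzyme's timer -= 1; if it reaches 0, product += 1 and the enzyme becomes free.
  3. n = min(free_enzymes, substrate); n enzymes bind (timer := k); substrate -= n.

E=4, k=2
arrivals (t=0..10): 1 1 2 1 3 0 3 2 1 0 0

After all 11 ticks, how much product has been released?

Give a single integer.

Answer: 14

Derivation:
t=0: arr=1 -> substrate=0 bound=1 product=0
t=1: arr=1 -> substrate=0 bound=2 product=0
t=2: arr=2 -> substrate=0 bound=3 product=1
t=3: arr=1 -> substrate=0 bound=3 product=2
t=4: arr=3 -> substrate=0 bound=4 product=4
t=5: arr=0 -> substrate=0 bound=3 product=5
t=6: arr=3 -> substrate=0 bound=3 product=8
t=7: arr=2 -> substrate=1 bound=4 product=8
t=8: arr=1 -> substrate=0 bound=3 product=11
t=9: arr=0 -> substrate=0 bound=2 product=12
t=10: arr=0 -> substrate=0 bound=0 product=14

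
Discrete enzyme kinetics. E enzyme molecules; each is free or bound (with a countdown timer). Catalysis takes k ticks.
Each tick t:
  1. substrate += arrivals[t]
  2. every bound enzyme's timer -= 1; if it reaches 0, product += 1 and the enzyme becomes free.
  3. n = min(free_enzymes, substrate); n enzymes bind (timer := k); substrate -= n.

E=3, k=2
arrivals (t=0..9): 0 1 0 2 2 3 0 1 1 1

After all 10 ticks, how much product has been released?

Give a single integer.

t=0: arr=0 -> substrate=0 bound=0 product=0
t=1: arr=1 -> substrate=0 bound=1 product=0
t=2: arr=0 -> substrate=0 bound=1 product=0
t=3: arr=2 -> substrate=0 bound=2 product=1
t=4: arr=2 -> substrate=1 bound=3 product=1
t=5: arr=3 -> substrate=2 bound=3 product=3
t=6: arr=0 -> substrate=1 bound=3 product=4
t=7: arr=1 -> substrate=0 bound=3 product=6
t=8: arr=1 -> substrate=0 bound=3 product=7
t=9: arr=1 -> substrate=0 bound=2 product=9

Answer: 9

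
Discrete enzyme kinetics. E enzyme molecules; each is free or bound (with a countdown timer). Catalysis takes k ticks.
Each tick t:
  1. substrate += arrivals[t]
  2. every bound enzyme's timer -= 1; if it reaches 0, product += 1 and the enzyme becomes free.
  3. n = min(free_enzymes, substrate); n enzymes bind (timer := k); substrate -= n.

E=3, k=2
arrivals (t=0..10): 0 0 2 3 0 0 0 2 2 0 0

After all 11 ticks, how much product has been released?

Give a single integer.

Answer: 8

Derivation:
t=0: arr=0 -> substrate=0 bound=0 product=0
t=1: arr=0 -> substrate=0 bound=0 product=0
t=2: arr=2 -> substrate=0 bound=2 product=0
t=3: arr=3 -> substrate=2 bound=3 product=0
t=4: arr=0 -> substrate=0 bound=3 product=2
t=5: arr=0 -> substrate=0 bound=2 product=3
t=6: arr=0 -> substrate=0 bound=0 product=5
t=7: arr=2 -> substrate=0 bound=2 product=5
t=8: arr=2 -> substrate=1 bound=3 product=5
t=9: arr=0 -> substrate=0 bound=2 product=7
t=10: arr=0 -> substrate=0 bound=1 product=8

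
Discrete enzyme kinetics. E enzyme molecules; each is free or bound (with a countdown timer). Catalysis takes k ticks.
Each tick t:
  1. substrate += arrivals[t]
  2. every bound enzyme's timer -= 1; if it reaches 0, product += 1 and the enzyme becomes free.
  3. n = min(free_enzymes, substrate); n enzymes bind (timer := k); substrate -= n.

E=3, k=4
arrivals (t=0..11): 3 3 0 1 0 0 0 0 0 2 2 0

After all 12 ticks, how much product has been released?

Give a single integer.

Answer: 6

Derivation:
t=0: arr=3 -> substrate=0 bound=3 product=0
t=1: arr=3 -> substrate=3 bound=3 product=0
t=2: arr=0 -> substrate=3 bound=3 product=0
t=3: arr=1 -> substrate=4 bound=3 product=0
t=4: arr=0 -> substrate=1 bound=3 product=3
t=5: arr=0 -> substrate=1 bound=3 product=3
t=6: arr=0 -> substrate=1 bound=3 product=3
t=7: arr=0 -> substrate=1 bound=3 product=3
t=8: arr=0 -> substrate=0 bound=1 product=6
t=9: arr=2 -> substrate=0 bound=3 product=6
t=10: arr=2 -> substrate=2 bound=3 product=6
t=11: arr=0 -> substrate=2 bound=3 product=6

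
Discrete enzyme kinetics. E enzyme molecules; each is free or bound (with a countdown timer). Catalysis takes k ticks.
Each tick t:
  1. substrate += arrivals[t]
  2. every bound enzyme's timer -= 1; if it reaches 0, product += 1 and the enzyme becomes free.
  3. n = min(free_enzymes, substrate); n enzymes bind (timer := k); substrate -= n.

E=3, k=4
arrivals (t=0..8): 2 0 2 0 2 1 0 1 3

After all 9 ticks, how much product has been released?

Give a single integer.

Answer: 5

Derivation:
t=0: arr=2 -> substrate=0 bound=2 product=0
t=1: arr=0 -> substrate=0 bound=2 product=0
t=2: arr=2 -> substrate=1 bound=3 product=0
t=3: arr=0 -> substrate=1 bound=3 product=0
t=4: arr=2 -> substrate=1 bound=3 product=2
t=5: arr=1 -> substrate=2 bound=3 product=2
t=6: arr=0 -> substrate=1 bound=3 product=3
t=7: arr=1 -> substrate=2 bound=3 product=3
t=8: arr=3 -> substrate=3 bound=3 product=5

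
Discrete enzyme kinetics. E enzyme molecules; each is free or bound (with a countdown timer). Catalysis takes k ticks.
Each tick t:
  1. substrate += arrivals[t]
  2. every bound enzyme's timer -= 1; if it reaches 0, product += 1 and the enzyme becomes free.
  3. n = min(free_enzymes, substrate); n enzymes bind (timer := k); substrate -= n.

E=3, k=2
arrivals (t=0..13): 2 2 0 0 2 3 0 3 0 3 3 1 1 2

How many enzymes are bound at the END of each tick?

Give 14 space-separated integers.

t=0: arr=2 -> substrate=0 bound=2 product=0
t=1: arr=2 -> substrate=1 bound=3 product=0
t=2: arr=0 -> substrate=0 bound=2 product=2
t=3: arr=0 -> substrate=0 bound=1 product=3
t=4: arr=2 -> substrate=0 bound=2 product=4
t=5: arr=3 -> substrate=2 bound=3 product=4
t=6: arr=0 -> substrate=0 bound=3 product=6
t=7: arr=3 -> substrate=2 bound=3 product=7
t=8: arr=0 -> substrate=0 bound=3 product=9
t=9: arr=3 -> substrate=2 bound=3 product=10
t=10: arr=3 -> substrate=3 bound=3 product=12
t=11: arr=1 -> substrate=3 bound=3 product=13
t=12: arr=1 -> substrate=2 bound=3 product=15
t=13: arr=2 -> substrate=3 bound=3 product=16

Answer: 2 3 2 1 2 3 3 3 3 3 3 3 3 3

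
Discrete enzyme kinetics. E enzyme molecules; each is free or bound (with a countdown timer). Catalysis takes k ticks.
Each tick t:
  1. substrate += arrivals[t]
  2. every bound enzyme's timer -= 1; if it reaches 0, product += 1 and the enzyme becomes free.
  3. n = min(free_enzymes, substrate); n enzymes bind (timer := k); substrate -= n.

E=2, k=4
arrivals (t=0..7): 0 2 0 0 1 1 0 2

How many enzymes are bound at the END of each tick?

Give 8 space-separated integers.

Answer: 0 2 2 2 2 2 2 2

Derivation:
t=0: arr=0 -> substrate=0 bound=0 product=0
t=1: arr=2 -> substrate=0 bound=2 product=0
t=2: arr=0 -> substrate=0 bound=2 product=0
t=3: arr=0 -> substrate=0 bound=2 product=0
t=4: arr=1 -> substrate=1 bound=2 product=0
t=5: arr=1 -> substrate=0 bound=2 product=2
t=6: arr=0 -> substrate=0 bound=2 product=2
t=7: arr=2 -> substrate=2 bound=2 product=2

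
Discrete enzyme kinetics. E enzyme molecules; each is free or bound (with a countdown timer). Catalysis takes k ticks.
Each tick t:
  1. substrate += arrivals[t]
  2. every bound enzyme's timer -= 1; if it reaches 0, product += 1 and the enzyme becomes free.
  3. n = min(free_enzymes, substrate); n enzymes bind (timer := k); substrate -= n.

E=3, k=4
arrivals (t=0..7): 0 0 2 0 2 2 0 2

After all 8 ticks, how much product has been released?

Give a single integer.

t=0: arr=0 -> substrate=0 bound=0 product=0
t=1: arr=0 -> substrate=0 bound=0 product=0
t=2: arr=2 -> substrate=0 bound=2 product=0
t=3: arr=0 -> substrate=0 bound=2 product=0
t=4: arr=2 -> substrate=1 bound=3 product=0
t=5: arr=2 -> substrate=3 bound=3 product=0
t=6: arr=0 -> substrate=1 bound=3 product=2
t=7: arr=2 -> substrate=3 bound=3 product=2

Answer: 2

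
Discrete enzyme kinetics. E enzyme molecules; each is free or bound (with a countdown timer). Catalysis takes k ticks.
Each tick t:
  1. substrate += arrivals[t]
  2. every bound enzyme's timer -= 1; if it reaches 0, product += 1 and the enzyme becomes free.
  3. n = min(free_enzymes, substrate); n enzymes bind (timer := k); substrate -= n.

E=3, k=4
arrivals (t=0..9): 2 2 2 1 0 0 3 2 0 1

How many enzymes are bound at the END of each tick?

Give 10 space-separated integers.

Answer: 2 3 3 3 3 3 3 3 3 3

Derivation:
t=0: arr=2 -> substrate=0 bound=2 product=0
t=1: arr=2 -> substrate=1 bound=3 product=0
t=2: arr=2 -> substrate=3 bound=3 product=0
t=3: arr=1 -> substrate=4 bound=3 product=0
t=4: arr=0 -> substrate=2 bound=3 product=2
t=5: arr=0 -> substrate=1 bound=3 product=3
t=6: arr=3 -> substrate=4 bound=3 product=3
t=7: arr=2 -> substrate=6 bound=3 product=3
t=8: arr=0 -> substrate=4 bound=3 product=5
t=9: arr=1 -> substrate=4 bound=3 product=6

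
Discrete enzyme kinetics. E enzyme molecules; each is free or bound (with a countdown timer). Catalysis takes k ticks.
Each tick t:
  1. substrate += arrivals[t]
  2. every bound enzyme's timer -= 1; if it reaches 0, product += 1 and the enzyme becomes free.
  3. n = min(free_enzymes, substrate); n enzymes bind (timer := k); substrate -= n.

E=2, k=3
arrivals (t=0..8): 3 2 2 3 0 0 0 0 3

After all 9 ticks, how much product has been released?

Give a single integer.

t=0: arr=3 -> substrate=1 bound=2 product=0
t=1: arr=2 -> substrate=3 bound=2 product=0
t=2: arr=2 -> substrate=5 bound=2 product=0
t=3: arr=3 -> substrate=6 bound=2 product=2
t=4: arr=0 -> substrate=6 bound=2 product=2
t=5: arr=0 -> substrate=6 bound=2 product=2
t=6: arr=0 -> substrate=4 bound=2 product=4
t=7: arr=0 -> substrate=4 bound=2 product=4
t=8: arr=3 -> substrate=7 bound=2 product=4

Answer: 4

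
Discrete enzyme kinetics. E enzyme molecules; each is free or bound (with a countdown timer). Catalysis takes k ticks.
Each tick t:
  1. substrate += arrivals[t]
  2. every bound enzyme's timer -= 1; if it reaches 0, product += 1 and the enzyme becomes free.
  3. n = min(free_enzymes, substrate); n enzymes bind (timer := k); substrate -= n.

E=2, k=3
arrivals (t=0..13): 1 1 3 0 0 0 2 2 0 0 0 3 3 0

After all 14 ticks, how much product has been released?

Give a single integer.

t=0: arr=1 -> substrate=0 bound=1 product=0
t=1: arr=1 -> substrate=0 bound=2 product=0
t=2: arr=3 -> substrate=3 bound=2 product=0
t=3: arr=0 -> substrate=2 bound=2 product=1
t=4: arr=0 -> substrate=1 bound=2 product=2
t=5: arr=0 -> substrate=1 bound=2 product=2
t=6: arr=2 -> substrate=2 bound=2 product=3
t=7: arr=2 -> substrate=3 bound=2 product=4
t=8: arr=0 -> substrate=3 bound=2 product=4
t=9: arr=0 -> substrate=2 bound=2 product=5
t=10: arr=0 -> substrate=1 bound=2 product=6
t=11: arr=3 -> substrate=4 bound=2 product=6
t=12: arr=3 -> substrate=6 bound=2 product=7
t=13: arr=0 -> substrate=5 bound=2 product=8

Answer: 8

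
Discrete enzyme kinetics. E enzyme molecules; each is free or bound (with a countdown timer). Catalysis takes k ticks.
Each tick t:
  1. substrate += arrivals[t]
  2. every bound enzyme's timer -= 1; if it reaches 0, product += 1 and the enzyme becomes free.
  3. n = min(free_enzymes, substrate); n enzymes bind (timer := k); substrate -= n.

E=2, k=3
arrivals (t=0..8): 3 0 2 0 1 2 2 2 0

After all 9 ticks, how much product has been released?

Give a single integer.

t=0: arr=3 -> substrate=1 bound=2 product=0
t=1: arr=0 -> substrate=1 bound=2 product=0
t=2: arr=2 -> substrate=3 bound=2 product=0
t=3: arr=0 -> substrate=1 bound=2 product=2
t=4: arr=1 -> substrate=2 bound=2 product=2
t=5: arr=2 -> substrate=4 bound=2 product=2
t=6: arr=2 -> substrate=4 bound=2 product=4
t=7: arr=2 -> substrate=6 bound=2 product=4
t=8: arr=0 -> substrate=6 bound=2 product=4

Answer: 4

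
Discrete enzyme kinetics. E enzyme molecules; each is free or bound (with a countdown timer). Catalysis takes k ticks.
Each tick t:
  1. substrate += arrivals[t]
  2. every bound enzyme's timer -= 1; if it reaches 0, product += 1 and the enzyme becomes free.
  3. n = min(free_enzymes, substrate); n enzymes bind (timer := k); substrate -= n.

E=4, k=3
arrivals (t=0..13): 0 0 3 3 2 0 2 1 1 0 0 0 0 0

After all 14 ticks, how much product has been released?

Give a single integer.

Answer: 12

Derivation:
t=0: arr=0 -> substrate=0 bound=0 product=0
t=1: arr=0 -> substrate=0 bound=0 product=0
t=2: arr=3 -> substrate=0 bound=3 product=0
t=3: arr=3 -> substrate=2 bound=4 product=0
t=4: arr=2 -> substrate=4 bound=4 product=0
t=5: arr=0 -> substrate=1 bound=4 product=3
t=6: arr=2 -> substrate=2 bound=4 product=4
t=7: arr=1 -> substrate=3 bound=4 product=4
t=8: arr=1 -> substrate=1 bound=4 product=7
t=9: arr=0 -> substrate=0 bound=4 product=8
t=10: arr=0 -> substrate=0 bound=4 product=8
t=11: arr=0 -> substrate=0 bound=1 product=11
t=12: arr=0 -> substrate=0 bound=0 product=12
t=13: arr=0 -> substrate=0 bound=0 product=12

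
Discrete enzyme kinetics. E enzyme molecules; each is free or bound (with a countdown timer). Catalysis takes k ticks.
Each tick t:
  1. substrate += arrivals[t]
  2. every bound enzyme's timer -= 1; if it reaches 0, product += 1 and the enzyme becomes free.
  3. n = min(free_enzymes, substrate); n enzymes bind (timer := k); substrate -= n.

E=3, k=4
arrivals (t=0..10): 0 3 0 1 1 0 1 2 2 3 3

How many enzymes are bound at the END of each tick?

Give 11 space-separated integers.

Answer: 0 3 3 3 3 2 3 3 3 3 3

Derivation:
t=0: arr=0 -> substrate=0 bound=0 product=0
t=1: arr=3 -> substrate=0 bound=3 product=0
t=2: arr=0 -> substrate=0 bound=3 product=0
t=3: arr=1 -> substrate=1 bound=3 product=0
t=4: arr=1 -> substrate=2 bound=3 product=0
t=5: arr=0 -> substrate=0 bound=2 product=3
t=6: arr=1 -> substrate=0 bound=3 product=3
t=7: arr=2 -> substrate=2 bound=3 product=3
t=8: arr=2 -> substrate=4 bound=3 product=3
t=9: arr=3 -> substrate=5 bound=3 product=5
t=10: arr=3 -> substrate=7 bound=3 product=6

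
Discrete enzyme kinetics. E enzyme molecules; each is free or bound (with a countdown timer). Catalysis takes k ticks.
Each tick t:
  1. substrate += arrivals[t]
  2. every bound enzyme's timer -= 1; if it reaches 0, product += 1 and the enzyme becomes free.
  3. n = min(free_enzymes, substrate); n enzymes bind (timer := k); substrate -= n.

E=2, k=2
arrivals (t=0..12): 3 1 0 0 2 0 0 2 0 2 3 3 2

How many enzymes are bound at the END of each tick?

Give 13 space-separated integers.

t=0: arr=3 -> substrate=1 bound=2 product=0
t=1: arr=1 -> substrate=2 bound=2 product=0
t=2: arr=0 -> substrate=0 bound=2 product=2
t=3: arr=0 -> substrate=0 bound=2 product=2
t=4: arr=2 -> substrate=0 bound=2 product=4
t=5: arr=0 -> substrate=0 bound=2 product=4
t=6: arr=0 -> substrate=0 bound=0 product=6
t=7: arr=2 -> substrate=0 bound=2 product=6
t=8: arr=0 -> substrate=0 bound=2 product=6
t=9: arr=2 -> substrate=0 bound=2 product=8
t=10: arr=3 -> substrate=3 bound=2 product=8
t=11: arr=3 -> substrate=4 bound=2 product=10
t=12: arr=2 -> substrate=6 bound=2 product=10

Answer: 2 2 2 2 2 2 0 2 2 2 2 2 2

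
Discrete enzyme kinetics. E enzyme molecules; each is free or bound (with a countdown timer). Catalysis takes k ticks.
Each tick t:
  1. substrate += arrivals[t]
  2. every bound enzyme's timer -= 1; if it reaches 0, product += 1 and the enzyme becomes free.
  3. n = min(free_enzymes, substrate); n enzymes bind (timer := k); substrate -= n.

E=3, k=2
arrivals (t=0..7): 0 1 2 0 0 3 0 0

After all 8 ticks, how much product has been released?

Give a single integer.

t=0: arr=0 -> substrate=0 bound=0 product=0
t=1: arr=1 -> substrate=0 bound=1 product=0
t=2: arr=2 -> substrate=0 bound=3 product=0
t=3: arr=0 -> substrate=0 bound=2 product=1
t=4: arr=0 -> substrate=0 bound=0 product=3
t=5: arr=3 -> substrate=0 bound=3 product=3
t=6: arr=0 -> substrate=0 bound=3 product=3
t=7: arr=0 -> substrate=0 bound=0 product=6

Answer: 6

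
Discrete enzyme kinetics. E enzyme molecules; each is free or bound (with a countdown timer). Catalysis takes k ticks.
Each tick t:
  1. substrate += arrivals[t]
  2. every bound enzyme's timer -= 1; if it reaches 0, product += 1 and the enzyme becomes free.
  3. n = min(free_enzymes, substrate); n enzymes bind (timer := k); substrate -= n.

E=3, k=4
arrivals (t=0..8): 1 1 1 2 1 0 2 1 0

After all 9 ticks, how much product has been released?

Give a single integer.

Answer: 4

Derivation:
t=0: arr=1 -> substrate=0 bound=1 product=0
t=1: arr=1 -> substrate=0 bound=2 product=0
t=2: arr=1 -> substrate=0 bound=3 product=0
t=3: arr=2 -> substrate=2 bound=3 product=0
t=4: arr=1 -> substrate=2 bound=3 product=1
t=5: arr=0 -> substrate=1 bound=3 product=2
t=6: arr=2 -> substrate=2 bound=3 product=3
t=7: arr=1 -> substrate=3 bound=3 product=3
t=8: arr=0 -> substrate=2 bound=3 product=4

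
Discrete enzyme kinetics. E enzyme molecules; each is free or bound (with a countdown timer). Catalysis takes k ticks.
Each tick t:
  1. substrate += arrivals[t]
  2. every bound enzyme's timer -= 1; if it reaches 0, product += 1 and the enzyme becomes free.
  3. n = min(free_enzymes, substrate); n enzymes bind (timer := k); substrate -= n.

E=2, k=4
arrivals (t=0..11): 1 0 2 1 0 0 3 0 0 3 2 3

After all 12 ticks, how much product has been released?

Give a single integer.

Answer: 4

Derivation:
t=0: arr=1 -> substrate=0 bound=1 product=0
t=1: arr=0 -> substrate=0 bound=1 product=0
t=2: arr=2 -> substrate=1 bound=2 product=0
t=3: arr=1 -> substrate=2 bound=2 product=0
t=4: arr=0 -> substrate=1 bound=2 product=1
t=5: arr=0 -> substrate=1 bound=2 product=1
t=6: arr=3 -> substrate=3 bound=2 product=2
t=7: arr=0 -> substrate=3 bound=2 product=2
t=8: arr=0 -> substrate=2 bound=2 product=3
t=9: arr=3 -> substrate=5 bound=2 product=3
t=10: arr=2 -> substrate=6 bound=2 product=4
t=11: arr=3 -> substrate=9 bound=2 product=4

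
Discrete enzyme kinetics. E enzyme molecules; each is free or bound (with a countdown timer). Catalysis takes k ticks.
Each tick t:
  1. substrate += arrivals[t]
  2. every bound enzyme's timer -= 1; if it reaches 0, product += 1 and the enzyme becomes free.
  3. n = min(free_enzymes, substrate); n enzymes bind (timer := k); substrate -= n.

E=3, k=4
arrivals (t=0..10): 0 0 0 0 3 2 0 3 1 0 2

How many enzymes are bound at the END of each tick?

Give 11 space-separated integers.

Answer: 0 0 0 0 3 3 3 3 3 3 3

Derivation:
t=0: arr=0 -> substrate=0 bound=0 product=0
t=1: arr=0 -> substrate=0 bound=0 product=0
t=2: arr=0 -> substrate=0 bound=0 product=0
t=3: arr=0 -> substrate=0 bound=0 product=0
t=4: arr=3 -> substrate=0 bound=3 product=0
t=5: arr=2 -> substrate=2 bound=3 product=0
t=6: arr=0 -> substrate=2 bound=3 product=0
t=7: arr=3 -> substrate=5 bound=3 product=0
t=8: arr=1 -> substrate=3 bound=3 product=3
t=9: arr=0 -> substrate=3 bound=3 product=3
t=10: arr=2 -> substrate=5 bound=3 product=3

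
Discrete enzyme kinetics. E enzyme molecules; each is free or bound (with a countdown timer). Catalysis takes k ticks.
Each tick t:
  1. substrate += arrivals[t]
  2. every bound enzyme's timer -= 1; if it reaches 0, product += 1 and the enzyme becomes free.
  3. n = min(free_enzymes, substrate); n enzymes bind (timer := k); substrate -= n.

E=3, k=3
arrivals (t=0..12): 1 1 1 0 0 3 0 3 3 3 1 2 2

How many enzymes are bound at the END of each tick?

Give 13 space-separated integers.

t=0: arr=1 -> substrate=0 bound=1 product=0
t=1: arr=1 -> substrate=0 bound=2 product=0
t=2: arr=1 -> substrate=0 bound=3 product=0
t=3: arr=0 -> substrate=0 bound=2 product=1
t=4: arr=0 -> substrate=0 bound=1 product=2
t=5: arr=3 -> substrate=0 bound=3 product=3
t=6: arr=0 -> substrate=0 bound=3 product=3
t=7: arr=3 -> substrate=3 bound=3 product=3
t=8: arr=3 -> substrate=3 bound=3 product=6
t=9: arr=3 -> substrate=6 bound=3 product=6
t=10: arr=1 -> substrate=7 bound=3 product=6
t=11: arr=2 -> substrate=6 bound=3 product=9
t=12: arr=2 -> substrate=8 bound=3 product=9

Answer: 1 2 3 2 1 3 3 3 3 3 3 3 3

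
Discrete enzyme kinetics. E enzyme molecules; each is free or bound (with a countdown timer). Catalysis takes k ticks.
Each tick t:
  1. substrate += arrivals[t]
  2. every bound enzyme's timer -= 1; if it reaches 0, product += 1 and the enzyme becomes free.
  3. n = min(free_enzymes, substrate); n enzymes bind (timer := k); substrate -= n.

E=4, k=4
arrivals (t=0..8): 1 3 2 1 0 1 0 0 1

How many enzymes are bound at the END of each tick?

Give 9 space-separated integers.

Answer: 1 4 4 4 4 4 4 4 4

Derivation:
t=0: arr=1 -> substrate=0 bound=1 product=0
t=1: arr=3 -> substrate=0 bound=4 product=0
t=2: arr=2 -> substrate=2 bound=4 product=0
t=3: arr=1 -> substrate=3 bound=4 product=0
t=4: arr=0 -> substrate=2 bound=4 product=1
t=5: arr=1 -> substrate=0 bound=4 product=4
t=6: arr=0 -> substrate=0 bound=4 product=4
t=7: arr=0 -> substrate=0 bound=4 product=4
t=8: arr=1 -> substrate=0 bound=4 product=5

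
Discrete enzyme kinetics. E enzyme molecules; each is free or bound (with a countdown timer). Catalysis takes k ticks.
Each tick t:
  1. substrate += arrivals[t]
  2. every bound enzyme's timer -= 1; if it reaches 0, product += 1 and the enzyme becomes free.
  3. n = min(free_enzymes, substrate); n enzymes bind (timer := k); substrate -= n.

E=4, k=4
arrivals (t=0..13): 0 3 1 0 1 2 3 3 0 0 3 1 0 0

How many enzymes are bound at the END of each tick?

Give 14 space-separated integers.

t=0: arr=0 -> substrate=0 bound=0 product=0
t=1: arr=3 -> substrate=0 bound=3 product=0
t=2: arr=1 -> substrate=0 bound=4 product=0
t=3: arr=0 -> substrate=0 bound=4 product=0
t=4: arr=1 -> substrate=1 bound=4 product=0
t=5: arr=2 -> substrate=0 bound=4 product=3
t=6: arr=3 -> substrate=2 bound=4 product=4
t=7: arr=3 -> substrate=5 bound=4 product=4
t=8: arr=0 -> substrate=5 bound=4 product=4
t=9: arr=0 -> substrate=2 bound=4 product=7
t=10: arr=3 -> substrate=4 bound=4 product=8
t=11: arr=1 -> substrate=5 bound=4 product=8
t=12: arr=0 -> substrate=5 bound=4 product=8
t=13: arr=0 -> substrate=2 bound=4 product=11

Answer: 0 3 4 4 4 4 4 4 4 4 4 4 4 4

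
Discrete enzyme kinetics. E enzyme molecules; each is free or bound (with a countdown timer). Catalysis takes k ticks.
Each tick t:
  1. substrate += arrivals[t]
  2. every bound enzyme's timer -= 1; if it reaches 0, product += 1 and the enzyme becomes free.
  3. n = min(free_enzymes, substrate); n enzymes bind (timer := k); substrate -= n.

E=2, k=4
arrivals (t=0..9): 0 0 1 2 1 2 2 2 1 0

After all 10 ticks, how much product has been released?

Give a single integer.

Answer: 2

Derivation:
t=0: arr=0 -> substrate=0 bound=0 product=0
t=1: arr=0 -> substrate=0 bound=0 product=0
t=2: arr=1 -> substrate=0 bound=1 product=0
t=3: arr=2 -> substrate=1 bound=2 product=0
t=4: arr=1 -> substrate=2 bound=2 product=0
t=5: arr=2 -> substrate=4 bound=2 product=0
t=6: arr=2 -> substrate=5 bound=2 product=1
t=7: arr=2 -> substrate=6 bound=2 product=2
t=8: arr=1 -> substrate=7 bound=2 product=2
t=9: arr=0 -> substrate=7 bound=2 product=2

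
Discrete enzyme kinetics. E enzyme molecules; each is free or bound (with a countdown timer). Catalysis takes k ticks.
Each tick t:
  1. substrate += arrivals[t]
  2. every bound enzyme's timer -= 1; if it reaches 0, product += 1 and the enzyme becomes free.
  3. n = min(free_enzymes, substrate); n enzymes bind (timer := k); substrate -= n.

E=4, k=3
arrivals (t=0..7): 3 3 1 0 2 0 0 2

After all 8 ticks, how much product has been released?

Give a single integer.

Answer: 8

Derivation:
t=0: arr=3 -> substrate=0 bound=3 product=0
t=1: arr=3 -> substrate=2 bound=4 product=0
t=2: arr=1 -> substrate=3 bound=4 product=0
t=3: arr=0 -> substrate=0 bound=4 product=3
t=4: arr=2 -> substrate=1 bound=4 product=4
t=5: arr=0 -> substrate=1 bound=4 product=4
t=6: arr=0 -> substrate=0 bound=2 product=7
t=7: arr=2 -> substrate=0 bound=3 product=8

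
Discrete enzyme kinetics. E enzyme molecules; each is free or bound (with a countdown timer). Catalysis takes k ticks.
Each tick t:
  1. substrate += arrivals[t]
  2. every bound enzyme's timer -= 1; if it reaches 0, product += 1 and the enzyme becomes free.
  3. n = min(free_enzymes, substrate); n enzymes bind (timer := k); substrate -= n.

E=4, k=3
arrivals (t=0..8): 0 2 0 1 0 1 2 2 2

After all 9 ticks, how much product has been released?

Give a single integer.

Answer: 4

Derivation:
t=0: arr=0 -> substrate=0 bound=0 product=0
t=1: arr=2 -> substrate=0 bound=2 product=0
t=2: arr=0 -> substrate=0 bound=2 product=0
t=3: arr=1 -> substrate=0 bound=3 product=0
t=4: arr=0 -> substrate=0 bound=1 product=2
t=5: arr=1 -> substrate=0 bound=2 product=2
t=6: arr=2 -> substrate=0 bound=3 product=3
t=7: arr=2 -> substrate=1 bound=4 product=3
t=8: arr=2 -> substrate=2 bound=4 product=4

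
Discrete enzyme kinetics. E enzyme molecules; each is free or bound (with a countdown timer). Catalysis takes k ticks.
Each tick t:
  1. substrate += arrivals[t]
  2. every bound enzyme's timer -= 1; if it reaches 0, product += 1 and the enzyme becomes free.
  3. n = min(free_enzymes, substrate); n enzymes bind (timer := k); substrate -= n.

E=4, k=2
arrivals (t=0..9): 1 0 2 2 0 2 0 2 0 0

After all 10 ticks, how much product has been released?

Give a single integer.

Answer: 9

Derivation:
t=0: arr=1 -> substrate=0 bound=1 product=0
t=1: arr=0 -> substrate=0 bound=1 product=0
t=2: arr=2 -> substrate=0 bound=2 product=1
t=3: arr=2 -> substrate=0 bound=4 product=1
t=4: arr=0 -> substrate=0 bound=2 product=3
t=5: arr=2 -> substrate=0 bound=2 product=5
t=6: arr=0 -> substrate=0 bound=2 product=5
t=7: arr=2 -> substrate=0 bound=2 product=7
t=8: arr=0 -> substrate=0 bound=2 product=7
t=9: arr=0 -> substrate=0 bound=0 product=9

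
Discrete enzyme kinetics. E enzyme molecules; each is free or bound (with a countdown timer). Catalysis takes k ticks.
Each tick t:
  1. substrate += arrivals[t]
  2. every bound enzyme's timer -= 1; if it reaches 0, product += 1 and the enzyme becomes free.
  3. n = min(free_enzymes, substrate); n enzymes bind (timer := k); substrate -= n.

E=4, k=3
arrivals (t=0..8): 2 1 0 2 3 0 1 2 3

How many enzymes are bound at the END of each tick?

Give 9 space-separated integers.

t=0: arr=2 -> substrate=0 bound=2 product=0
t=1: arr=1 -> substrate=0 bound=3 product=0
t=2: arr=0 -> substrate=0 bound=3 product=0
t=3: arr=2 -> substrate=0 bound=3 product=2
t=4: arr=3 -> substrate=1 bound=4 product=3
t=5: arr=0 -> substrate=1 bound=4 product=3
t=6: arr=1 -> substrate=0 bound=4 product=5
t=7: arr=2 -> substrate=0 bound=4 product=7
t=8: arr=3 -> substrate=3 bound=4 product=7

Answer: 2 3 3 3 4 4 4 4 4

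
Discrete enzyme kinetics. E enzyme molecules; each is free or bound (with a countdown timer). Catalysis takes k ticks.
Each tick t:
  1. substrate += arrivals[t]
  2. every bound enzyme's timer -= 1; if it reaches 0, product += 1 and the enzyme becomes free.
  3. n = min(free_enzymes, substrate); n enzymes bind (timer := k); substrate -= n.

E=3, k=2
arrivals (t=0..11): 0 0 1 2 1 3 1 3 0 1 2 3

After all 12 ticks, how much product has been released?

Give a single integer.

Answer: 12

Derivation:
t=0: arr=0 -> substrate=0 bound=0 product=0
t=1: arr=0 -> substrate=0 bound=0 product=0
t=2: arr=1 -> substrate=0 bound=1 product=0
t=3: arr=2 -> substrate=0 bound=3 product=0
t=4: arr=1 -> substrate=0 bound=3 product=1
t=5: arr=3 -> substrate=1 bound=3 product=3
t=6: arr=1 -> substrate=1 bound=3 product=4
t=7: arr=3 -> substrate=2 bound=3 product=6
t=8: arr=0 -> substrate=1 bound=3 product=7
t=9: arr=1 -> substrate=0 bound=3 product=9
t=10: arr=2 -> substrate=1 bound=3 product=10
t=11: arr=3 -> substrate=2 bound=3 product=12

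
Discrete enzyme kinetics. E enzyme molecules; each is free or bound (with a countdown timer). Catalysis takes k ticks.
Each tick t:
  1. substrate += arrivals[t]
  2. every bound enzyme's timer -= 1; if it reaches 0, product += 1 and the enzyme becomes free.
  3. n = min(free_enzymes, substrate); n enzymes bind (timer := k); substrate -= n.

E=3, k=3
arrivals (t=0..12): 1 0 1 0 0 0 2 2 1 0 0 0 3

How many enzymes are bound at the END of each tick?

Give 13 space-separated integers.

t=0: arr=1 -> substrate=0 bound=1 product=0
t=1: arr=0 -> substrate=0 bound=1 product=0
t=2: arr=1 -> substrate=0 bound=2 product=0
t=3: arr=0 -> substrate=0 bound=1 product=1
t=4: arr=0 -> substrate=0 bound=1 product=1
t=5: arr=0 -> substrate=0 bound=0 product=2
t=6: arr=2 -> substrate=0 bound=2 product=2
t=7: arr=2 -> substrate=1 bound=3 product=2
t=8: arr=1 -> substrate=2 bound=3 product=2
t=9: arr=0 -> substrate=0 bound=3 product=4
t=10: arr=0 -> substrate=0 bound=2 product=5
t=11: arr=0 -> substrate=0 bound=2 product=5
t=12: arr=3 -> substrate=0 bound=3 product=7

Answer: 1 1 2 1 1 0 2 3 3 3 2 2 3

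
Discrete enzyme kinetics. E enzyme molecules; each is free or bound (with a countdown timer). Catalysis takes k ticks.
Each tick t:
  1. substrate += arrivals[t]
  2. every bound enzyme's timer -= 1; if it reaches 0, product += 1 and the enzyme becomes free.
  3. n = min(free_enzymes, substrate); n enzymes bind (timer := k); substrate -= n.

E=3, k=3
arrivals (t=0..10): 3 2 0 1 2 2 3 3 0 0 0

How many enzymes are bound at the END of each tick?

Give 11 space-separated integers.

Answer: 3 3 3 3 3 3 3 3 3 3 3

Derivation:
t=0: arr=3 -> substrate=0 bound=3 product=0
t=1: arr=2 -> substrate=2 bound=3 product=0
t=2: arr=0 -> substrate=2 bound=3 product=0
t=3: arr=1 -> substrate=0 bound=3 product=3
t=4: arr=2 -> substrate=2 bound=3 product=3
t=5: arr=2 -> substrate=4 bound=3 product=3
t=6: arr=3 -> substrate=4 bound=3 product=6
t=7: arr=3 -> substrate=7 bound=3 product=6
t=8: arr=0 -> substrate=7 bound=3 product=6
t=9: arr=0 -> substrate=4 bound=3 product=9
t=10: arr=0 -> substrate=4 bound=3 product=9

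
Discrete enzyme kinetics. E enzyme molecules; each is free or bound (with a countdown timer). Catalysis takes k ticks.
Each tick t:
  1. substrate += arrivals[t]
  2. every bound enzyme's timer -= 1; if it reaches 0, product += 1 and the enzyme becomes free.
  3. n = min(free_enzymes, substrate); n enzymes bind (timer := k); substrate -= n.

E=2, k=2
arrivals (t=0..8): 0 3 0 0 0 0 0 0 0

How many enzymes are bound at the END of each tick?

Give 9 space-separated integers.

Answer: 0 2 2 1 1 0 0 0 0

Derivation:
t=0: arr=0 -> substrate=0 bound=0 product=0
t=1: arr=3 -> substrate=1 bound=2 product=0
t=2: arr=0 -> substrate=1 bound=2 product=0
t=3: arr=0 -> substrate=0 bound=1 product=2
t=4: arr=0 -> substrate=0 bound=1 product=2
t=5: arr=0 -> substrate=0 bound=0 product=3
t=6: arr=0 -> substrate=0 bound=0 product=3
t=7: arr=0 -> substrate=0 bound=0 product=3
t=8: arr=0 -> substrate=0 bound=0 product=3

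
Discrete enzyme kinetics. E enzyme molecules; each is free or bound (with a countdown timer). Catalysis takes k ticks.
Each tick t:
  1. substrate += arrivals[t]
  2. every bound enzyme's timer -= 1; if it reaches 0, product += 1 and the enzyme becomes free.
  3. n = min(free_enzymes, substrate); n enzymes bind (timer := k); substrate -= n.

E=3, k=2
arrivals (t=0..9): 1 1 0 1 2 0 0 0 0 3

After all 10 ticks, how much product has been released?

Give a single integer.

Answer: 5

Derivation:
t=0: arr=1 -> substrate=0 bound=1 product=0
t=1: arr=1 -> substrate=0 bound=2 product=0
t=2: arr=0 -> substrate=0 bound=1 product=1
t=3: arr=1 -> substrate=0 bound=1 product=2
t=4: arr=2 -> substrate=0 bound=3 product=2
t=5: arr=0 -> substrate=0 bound=2 product=3
t=6: arr=0 -> substrate=0 bound=0 product=5
t=7: arr=0 -> substrate=0 bound=0 product=5
t=8: arr=0 -> substrate=0 bound=0 product=5
t=9: arr=3 -> substrate=0 bound=3 product=5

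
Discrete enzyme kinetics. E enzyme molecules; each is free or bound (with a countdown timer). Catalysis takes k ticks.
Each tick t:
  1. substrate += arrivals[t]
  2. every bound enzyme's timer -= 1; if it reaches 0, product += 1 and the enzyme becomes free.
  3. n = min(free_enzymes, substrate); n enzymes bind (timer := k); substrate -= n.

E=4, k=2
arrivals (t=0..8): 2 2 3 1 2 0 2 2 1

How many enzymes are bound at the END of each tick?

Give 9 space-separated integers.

Answer: 2 4 4 4 4 2 2 4 3

Derivation:
t=0: arr=2 -> substrate=0 bound=2 product=0
t=1: arr=2 -> substrate=0 bound=4 product=0
t=2: arr=3 -> substrate=1 bound=4 product=2
t=3: arr=1 -> substrate=0 bound=4 product=4
t=4: arr=2 -> substrate=0 bound=4 product=6
t=5: arr=0 -> substrate=0 bound=2 product=8
t=6: arr=2 -> substrate=0 bound=2 product=10
t=7: arr=2 -> substrate=0 bound=4 product=10
t=8: arr=1 -> substrate=0 bound=3 product=12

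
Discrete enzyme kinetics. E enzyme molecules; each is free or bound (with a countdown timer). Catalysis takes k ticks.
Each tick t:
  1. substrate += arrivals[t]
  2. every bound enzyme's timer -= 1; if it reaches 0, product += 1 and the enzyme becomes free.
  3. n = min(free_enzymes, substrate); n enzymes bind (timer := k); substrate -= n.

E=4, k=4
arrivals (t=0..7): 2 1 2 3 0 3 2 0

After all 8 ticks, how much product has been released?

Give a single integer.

Answer: 4

Derivation:
t=0: arr=2 -> substrate=0 bound=2 product=0
t=1: arr=1 -> substrate=0 bound=3 product=0
t=2: arr=2 -> substrate=1 bound=4 product=0
t=3: arr=3 -> substrate=4 bound=4 product=0
t=4: arr=0 -> substrate=2 bound=4 product=2
t=5: arr=3 -> substrate=4 bound=4 product=3
t=6: arr=2 -> substrate=5 bound=4 product=4
t=7: arr=0 -> substrate=5 bound=4 product=4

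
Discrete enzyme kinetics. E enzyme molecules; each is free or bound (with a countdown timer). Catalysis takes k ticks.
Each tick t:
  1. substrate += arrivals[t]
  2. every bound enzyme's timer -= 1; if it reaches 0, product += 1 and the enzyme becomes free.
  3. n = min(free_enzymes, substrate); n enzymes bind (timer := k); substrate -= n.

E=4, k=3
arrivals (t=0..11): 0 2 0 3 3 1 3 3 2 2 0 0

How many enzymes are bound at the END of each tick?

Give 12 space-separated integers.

Answer: 0 2 2 4 4 4 4 4 4 4 4 4

Derivation:
t=0: arr=0 -> substrate=0 bound=0 product=0
t=1: arr=2 -> substrate=0 bound=2 product=0
t=2: arr=0 -> substrate=0 bound=2 product=0
t=3: arr=3 -> substrate=1 bound=4 product=0
t=4: arr=3 -> substrate=2 bound=4 product=2
t=5: arr=1 -> substrate=3 bound=4 product=2
t=6: arr=3 -> substrate=4 bound=4 product=4
t=7: arr=3 -> substrate=5 bound=4 product=6
t=8: arr=2 -> substrate=7 bound=4 product=6
t=9: arr=2 -> substrate=7 bound=4 product=8
t=10: arr=0 -> substrate=5 bound=4 product=10
t=11: arr=0 -> substrate=5 bound=4 product=10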